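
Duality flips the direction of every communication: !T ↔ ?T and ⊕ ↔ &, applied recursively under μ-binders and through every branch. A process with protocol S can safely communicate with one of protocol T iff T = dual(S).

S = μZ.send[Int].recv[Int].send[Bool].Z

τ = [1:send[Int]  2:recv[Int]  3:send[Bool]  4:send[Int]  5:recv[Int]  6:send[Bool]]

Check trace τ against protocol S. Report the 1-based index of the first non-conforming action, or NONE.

@1 send[Int]  ✓  residual = recv[Int].send[Bool].μZ.…
@2 recv[Int]  ✓  residual = send[Bool].μZ.…
@3 send[Bool]  ✓  residual = μZ.…
@4 send[Int]  ✓  residual = recv[Int].send[Bool].μZ.…
@5 recv[Int]  ✓  residual = send[Bool].μZ.…
@6 send[Bool]  ✓  residual = μZ.…
all 6 steps conform

NONE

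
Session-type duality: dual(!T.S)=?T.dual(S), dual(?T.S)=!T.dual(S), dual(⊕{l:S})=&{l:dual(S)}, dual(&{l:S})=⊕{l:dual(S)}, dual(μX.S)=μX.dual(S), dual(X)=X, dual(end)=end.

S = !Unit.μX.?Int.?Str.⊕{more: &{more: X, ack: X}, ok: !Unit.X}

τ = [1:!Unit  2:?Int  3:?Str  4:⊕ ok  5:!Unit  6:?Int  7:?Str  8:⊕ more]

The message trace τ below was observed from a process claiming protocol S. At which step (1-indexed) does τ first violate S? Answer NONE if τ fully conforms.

@1 !Unit  ok  cont: μX.…
@2 ?Int  ok  cont: ?Str.⊕{more: &{more: μX.…, ack: μX.…}, ok: !Unit.μX.…}
@3 ?Str  ok  cont: ⊕{more: &{more: μX.…, ack: μX.…}, ok: !Unit.μX.…}
@4 ⊕ ok  ok  cont: !Unit.μX.…
@5 !Unit  ok  cont: μX.…
@6 ?Int  ok  cont: ?Str.⊕{more: &{more: μX.…, ack: μX.…}, ok: !Unit.μX.…}
@7 ?Str  ok  cont: ⊕{more: &{more: μX.…, ack: μX.…}, ok: !Unit.μX.…}
@8 ⊕ more  ok  cont: &{more: μX.…, ack: μX.…}
trace exhausted — no violation

NONE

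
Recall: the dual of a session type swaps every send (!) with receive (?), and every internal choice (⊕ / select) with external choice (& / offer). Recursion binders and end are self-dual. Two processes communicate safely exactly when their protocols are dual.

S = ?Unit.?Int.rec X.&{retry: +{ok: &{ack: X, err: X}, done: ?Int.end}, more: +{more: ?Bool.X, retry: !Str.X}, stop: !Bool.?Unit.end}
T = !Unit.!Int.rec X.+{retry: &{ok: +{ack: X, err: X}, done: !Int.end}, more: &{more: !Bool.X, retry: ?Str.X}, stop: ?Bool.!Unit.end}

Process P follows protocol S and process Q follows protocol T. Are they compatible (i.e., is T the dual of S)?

?Unit vs !Unit  ok
  ?Int vs !Int  ok
    rec X vs rec X  ok (μ self-dual)
      &{retry,more,stop} vs +{retry,more,stop}  ok labels match
        case retry:
          +{ok,done} vs &{ok,done}  ok labels match
            case ok:
              &{ack,err} vs +{ack,err}  ok labels match
                case ack:
                  X vs X  ok
                case err:
                  X vs X  ok
            case done:
              ?Int vs !Int  ok
                end vs end  ok
        case more:
          +{more,retry} vs &{more,retry}  ok labels match
            case more:
              ?Bool vs !Bool  ok
                X vs X  ok
            case retry:
              !Str vs ?Str  ok
                X vs X  ok
        case stop:
          !Bool vs ?Bool  ok
            ?Unit vs !Unit  ok
              end vs end  ok

YES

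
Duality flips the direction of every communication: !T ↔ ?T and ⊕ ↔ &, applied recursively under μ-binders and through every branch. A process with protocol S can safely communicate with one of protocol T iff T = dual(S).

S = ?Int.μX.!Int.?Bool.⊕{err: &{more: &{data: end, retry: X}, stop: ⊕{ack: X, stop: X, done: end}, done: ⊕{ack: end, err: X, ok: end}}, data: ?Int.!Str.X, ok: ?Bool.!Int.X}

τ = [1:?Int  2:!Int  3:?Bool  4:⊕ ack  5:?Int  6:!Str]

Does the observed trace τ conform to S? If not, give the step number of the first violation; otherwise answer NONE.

4

[1] ?Int  ok  now at μX.…
[2] !Int  ok  now at ?Bool.⊕{err: &{more: &{data: end, retry: μX.…}, stop: ⊕{ack: μX.…, stop: μX.…, done: end}, done: ⊕{ack: end, err: μX.…, ok: end}}, data: ?Int.!Str.μX.…, ok: ?Bool.!Int.μX.…}
[3] ?Bool  ok  now at ⊕{err: &{more: &{data: end, retry: μX.…}, stop: ⊕{ack: μX.…, stop: μX.…, done: end}, done: ⊕{ack: end, err: μX.…, ok: end}}, data: ?Int.!Str.μX.…, ok: ?Bool.!Int.μX.…}
[4] got ⊕ ack, protocol expects ⊕ err or ⊕ data or ⊕ ok  ✗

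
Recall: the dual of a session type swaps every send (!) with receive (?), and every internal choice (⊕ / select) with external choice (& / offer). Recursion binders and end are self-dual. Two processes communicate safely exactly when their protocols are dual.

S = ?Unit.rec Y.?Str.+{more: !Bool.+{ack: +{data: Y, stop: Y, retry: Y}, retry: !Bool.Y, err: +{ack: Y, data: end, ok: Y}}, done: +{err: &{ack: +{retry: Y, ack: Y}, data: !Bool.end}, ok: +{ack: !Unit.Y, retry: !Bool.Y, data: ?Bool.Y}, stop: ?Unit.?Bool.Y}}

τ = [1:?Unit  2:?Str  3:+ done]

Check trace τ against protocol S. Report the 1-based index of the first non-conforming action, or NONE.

step 1: ?Unit  ok  cont: rec Y.…
step 2: ?Str  ok  cont: +{more: !Bool.+{ack: +{data: rec Y.…, stop: rec Y.…, retry: rec Y.…}, retry: !Bool.rec Y.…, err: +{ack: rec Y.…, data: end, ok: rec Y.…}}, done: +{err: &{ack: +{retry: rec Y.…, ack: rec Y.…}, data: !Bool.end}, ok: +{ack: !Unit.rec Y.…, retry: !Bool.rec Y.…, data: ?Bool.rec Y.…}, stop: ?Unit.?Bool.rec Y.…}}
step 3: + done  ok  cont: +{err: &{ack: +{retry: rec Y.…, ack: rec Y.…}, data: !Bool.end}, ok: +{ack: !Unit.rec Y.…, retry: !Bool.rec Y.…, data: ?Bool.rec Y.…}, stop: ?Unit.?Bool.rec Y.…}
all 3 steps conform

NONE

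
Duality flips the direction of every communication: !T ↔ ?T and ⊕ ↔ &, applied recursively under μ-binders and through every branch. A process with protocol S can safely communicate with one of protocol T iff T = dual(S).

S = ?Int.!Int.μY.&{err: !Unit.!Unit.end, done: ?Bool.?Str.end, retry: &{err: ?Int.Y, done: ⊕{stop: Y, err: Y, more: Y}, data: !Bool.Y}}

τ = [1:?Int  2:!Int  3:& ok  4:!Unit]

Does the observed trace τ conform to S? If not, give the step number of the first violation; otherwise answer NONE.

3

[1] ?Int  ✓  now at !Int.μY.…
[2] !Int  ✓  now at μY.…
[3] got & ok, protocol expects & err or & done or & retry  ✗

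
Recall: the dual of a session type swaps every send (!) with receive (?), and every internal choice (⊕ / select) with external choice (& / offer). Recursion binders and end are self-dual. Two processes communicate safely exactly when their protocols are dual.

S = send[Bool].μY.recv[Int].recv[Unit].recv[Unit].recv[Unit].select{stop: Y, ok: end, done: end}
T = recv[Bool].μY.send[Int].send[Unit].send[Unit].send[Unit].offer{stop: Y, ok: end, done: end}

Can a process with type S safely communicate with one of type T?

YES

send[Bool] | recv[Bool]  match
  μY | μY  match (binder kept)
    recv[Int] | send[Int]  match
      recv[Unit] | send[Unit]  match
        recv[Unit] | send[Unit]  match
          recv[Unit] | send[Unit]  match
            select{stop,ok,done} | offer{stop,ok,done}  match same labels
              case stop:
                Y | Y  match
              case ok:
                end | end  match
              case done:
                end | end  match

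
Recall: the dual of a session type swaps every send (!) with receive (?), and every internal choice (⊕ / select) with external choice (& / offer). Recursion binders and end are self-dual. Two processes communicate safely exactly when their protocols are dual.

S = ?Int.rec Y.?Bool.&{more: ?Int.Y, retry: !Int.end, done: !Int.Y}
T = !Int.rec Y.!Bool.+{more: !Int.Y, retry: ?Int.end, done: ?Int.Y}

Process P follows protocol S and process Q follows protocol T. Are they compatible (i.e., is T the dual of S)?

YES

?Int | !Int  match
  rec Y | rec Y  match (binder kept)
    ?Bool | !Bool  match
      &{more,retry,done} | +{more,retry,done}  match labels match
        [more]
          ?Int | !Int  match
            Y | Y  match
        [retry]
          !Int | ?Int  match
            end | end  match
        [done]
          !Int | ?Int  match
            Y | Y  match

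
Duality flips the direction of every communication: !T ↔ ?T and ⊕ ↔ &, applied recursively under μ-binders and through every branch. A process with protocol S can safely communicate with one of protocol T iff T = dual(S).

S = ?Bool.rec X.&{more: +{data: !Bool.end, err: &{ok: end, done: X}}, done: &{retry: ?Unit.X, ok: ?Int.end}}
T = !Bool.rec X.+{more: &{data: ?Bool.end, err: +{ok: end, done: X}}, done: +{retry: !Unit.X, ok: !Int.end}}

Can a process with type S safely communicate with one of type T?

?Bool vs !Bool  ✓
  rec X vs rec X  ✓ (rec unchanged)
    &{more,done} vs +{more,done}  ✓ labels match
      case more:
        +{data,err} vs &{data,err}  ✓ labels match
          case data:
            !Bool vs ?Bool  ✓
              end vs end  ✓
          case err:
            &{ok,done} vs +{ok,done}  ✓ labels match
              case ok:
                end vs end  ✓
              case done:
                X vs X  ✓
      case done:
        &{retry,ok} vs +{retry,ok}  ✓ labels match
          case retry:
            ?Unit vs !Unit  ✓
              X vs X  ✓
          case ok:
            ?Int vs !Int  ✓
              end vs end  ✓

YES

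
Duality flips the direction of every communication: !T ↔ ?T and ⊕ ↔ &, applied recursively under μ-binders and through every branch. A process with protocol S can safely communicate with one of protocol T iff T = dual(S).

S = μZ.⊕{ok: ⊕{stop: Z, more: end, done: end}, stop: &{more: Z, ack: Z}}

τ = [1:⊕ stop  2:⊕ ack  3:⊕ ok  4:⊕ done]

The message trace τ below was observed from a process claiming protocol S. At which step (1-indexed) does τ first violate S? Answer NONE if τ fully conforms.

2

@1 ⊕ stop  ok  residual = &{more: μZ.…, ack: μZ.…}
@2 got ⊕ ack, protocol expects & more or & ack  ✗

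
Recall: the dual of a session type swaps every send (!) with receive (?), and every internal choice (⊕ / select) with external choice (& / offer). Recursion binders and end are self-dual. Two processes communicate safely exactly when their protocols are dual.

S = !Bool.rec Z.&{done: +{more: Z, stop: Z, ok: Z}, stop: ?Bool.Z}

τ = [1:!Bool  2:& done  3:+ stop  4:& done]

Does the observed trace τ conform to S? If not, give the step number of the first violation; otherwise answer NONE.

NONE

@1 !Bool  ok  state: rec Z.…
@2 & done  ok  state: +{more: rec Z.…, stop: rec Z.…, ok: rec Z.…}
@3 + stop  ok  state: rec Z.…
@4 & done  ok  state: +{more: rec Z.…, stop: rec Z.…, ok: rec Z.…}
all 4 steps conform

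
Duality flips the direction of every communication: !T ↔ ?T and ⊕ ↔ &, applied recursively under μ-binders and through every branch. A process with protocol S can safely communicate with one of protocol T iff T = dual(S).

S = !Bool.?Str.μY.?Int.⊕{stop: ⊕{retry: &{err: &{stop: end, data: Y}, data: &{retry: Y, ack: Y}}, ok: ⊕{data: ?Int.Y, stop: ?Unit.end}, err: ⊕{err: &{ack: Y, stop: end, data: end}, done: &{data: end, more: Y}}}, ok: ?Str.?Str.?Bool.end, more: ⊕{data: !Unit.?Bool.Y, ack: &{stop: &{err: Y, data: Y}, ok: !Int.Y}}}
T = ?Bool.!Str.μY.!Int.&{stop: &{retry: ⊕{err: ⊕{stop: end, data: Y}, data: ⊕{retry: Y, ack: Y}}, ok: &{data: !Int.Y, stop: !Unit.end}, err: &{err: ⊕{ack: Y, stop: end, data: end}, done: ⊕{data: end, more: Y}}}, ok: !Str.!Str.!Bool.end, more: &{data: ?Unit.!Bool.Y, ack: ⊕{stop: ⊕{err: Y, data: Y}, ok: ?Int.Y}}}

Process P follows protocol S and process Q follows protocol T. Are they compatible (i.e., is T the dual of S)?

!Bool vs ?Bool  ok
  ?Str vs !Str  ok
    μY vs μY  ok (μ self-dual)
      ?Int vs !Int  ok
        ⊕{stop,ok,more} vs &{stop,ok,more}  ok labels match
          • stop:
            ⊕{retry,ok,err} vs &{retry,ok,err}  ok labels match
              • retry:
                &{err,data} vs ⊕{err,data}  ok labels match
                  • err:
                    &{stop,data} vs ⊕{stop,data}  ok labels match
                      • stop:
                        end vs end  ok
                      • data:
                        Y vs Y  ok
                  • data:
                    &{retry,ack} vs ⊕{retry,ack}  ok labels match
                      • retry:
                        Y vs Y  ok
                      • ack:
                        Y vs Y  ok
              • ok:
                ⊕{data,stop} vs &{data,stop}  ok labels match
                  • data:
                    ?Int vs !Int  ok
                      Y vs Y  ok
                  • stop:
                    ?Unit vs !Unit  ok
                      end vs end  ok
              • err:
                ⊕{err,done} vs &{err,done}  ok labels match
                  • err:
                    &{ack,stop,data} vs ⊕{ack,stop,data}  ok labels match
                      • ack:
                        Y vs Y  ok
                      • stop:
                        end vs end  ok
                      • data:
                        end vs end  ok
                  • done:
                    &{data,more} vs ⊕{data,more}  ok labels match
                      • data:
                        end vs end  ok
                      • more:
                        Y vs Y  ok
          • ok:
            ?Str vs !Str  ok
              ?Str vs !Str  ok
                ?Bool vs !Bool  ok
                  end vs end  ok
          • more:
            ⊕{data,ack} vs &{data,ack}  ok labels match
              • data:
                !Unit vs ?Unit  ok
                  ?Bool vs !Bool  ok
                    Y vs Y  ok
              • ack:
                &{stop,ok} vs ⊕{stop,ok}  ok labels match
                  • stop:
                    &{err,data} vs ⊕{err,data}  ok labels match
                      • err:
                        Y vs Y  ok
                      • data:
                        Y vs Y  ok
                  • ok:
                    !Int vs ?Int  ok
                      Y vs Y  ok

YES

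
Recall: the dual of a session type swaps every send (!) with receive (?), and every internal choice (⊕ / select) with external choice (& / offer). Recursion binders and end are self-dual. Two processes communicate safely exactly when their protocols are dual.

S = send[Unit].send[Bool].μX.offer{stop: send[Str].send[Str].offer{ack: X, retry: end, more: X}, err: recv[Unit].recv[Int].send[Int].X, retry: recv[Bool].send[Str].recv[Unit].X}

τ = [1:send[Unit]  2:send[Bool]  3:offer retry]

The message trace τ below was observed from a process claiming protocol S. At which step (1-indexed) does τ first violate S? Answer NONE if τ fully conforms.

[1] send[Unit]  ✓  state: send[Bool].μX.…
[2] send[Bool]  ✓  state: μX.…
[3] offer retry  ✓  state: recv[Bool].send[Str].recv[Unit].μX.…
all 3 steps conform

NONE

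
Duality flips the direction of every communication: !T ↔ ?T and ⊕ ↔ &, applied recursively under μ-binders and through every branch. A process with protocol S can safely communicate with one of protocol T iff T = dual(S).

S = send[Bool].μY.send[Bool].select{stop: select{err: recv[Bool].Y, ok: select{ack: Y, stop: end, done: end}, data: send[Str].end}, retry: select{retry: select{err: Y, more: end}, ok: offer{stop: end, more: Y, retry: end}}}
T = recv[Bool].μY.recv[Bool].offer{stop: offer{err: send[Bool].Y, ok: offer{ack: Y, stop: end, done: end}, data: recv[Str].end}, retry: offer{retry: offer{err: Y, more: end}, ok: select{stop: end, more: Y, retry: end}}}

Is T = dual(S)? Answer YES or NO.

YES

send[Bool] vs recv[Bool]  ✓
  μY vs μY  ✓ (binder kept)
    send[Bool] vs recv[Bool]  ✓
      select{stop,retry} vs offer{stop,retry}  ✓ labels match
        case stop:
          select{err,ok,data} vs offer{err,ok,data}  ✓ labels match
            case err:
              recv[Bool] vs send[Bool]  ✓
                Y vs Y  ✓
            case ok:
              select{ack,stop,done} vs offer{ack,stop,done}  ✓ labels match
                case ack:
                  Y vs Y  ✓
                case stop:
                  end vs end  ✓
                case done:
                  end vs end  ✓
            case data:
              send[Str] vs recv[Str]  ✓
                end vs end  ✓
        case retry:
          select{retry,ok} vs offer{retry,ok}  ✓ labels match
            case retry:
              select{err,more} vs offer{err,more}  ✓ labels match
                case err:
                  Y vs Y  ✓
                case more:
                  end vs end  ✓
            case ok:
              offer{stop,more,retry} vs select{stop,more,retry}  ✓ labels match
                case stop:
                  end vs end  ✓
                case more:
                  Y vs Y  ✓
                case retry:
                  end vs end  ✓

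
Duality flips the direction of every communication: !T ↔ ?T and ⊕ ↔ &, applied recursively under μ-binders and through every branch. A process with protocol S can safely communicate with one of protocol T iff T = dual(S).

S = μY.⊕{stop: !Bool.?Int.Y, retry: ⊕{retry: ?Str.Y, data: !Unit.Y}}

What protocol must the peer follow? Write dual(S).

μY ↦ μY  (binder kept)
  ⊕{stop,retry} ↦ &{stop,retry}  (select→offer)
    case stop:
      !Bool ↦ ?Bool
        ?Int ↦ !Int
          dual(Y) = Y
    case retry:
      ⊕{retry,data} ↦ &{retry,data}  (select→offer)
        case retry:
          ?Str ↦ !Str
            dual(Y) = Y
        case data:
          !Unit ↦ ?Unit
            dual(Y) = Y

μY.&{stop: ?Bool.!Int.Y, retry: &{retry: !Str.Y, data: ?Unit.Y}}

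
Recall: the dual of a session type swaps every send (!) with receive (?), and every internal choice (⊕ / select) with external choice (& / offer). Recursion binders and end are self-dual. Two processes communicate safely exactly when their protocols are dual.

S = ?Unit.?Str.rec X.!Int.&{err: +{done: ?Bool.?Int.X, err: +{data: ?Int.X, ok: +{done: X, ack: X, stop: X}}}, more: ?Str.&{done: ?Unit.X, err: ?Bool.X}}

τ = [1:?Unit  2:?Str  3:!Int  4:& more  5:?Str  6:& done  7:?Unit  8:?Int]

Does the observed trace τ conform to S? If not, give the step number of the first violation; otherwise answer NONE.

8

@1 ?Unit  ok  state: ?Str.rec X.…
@2 ?Str  ok  state: rec X.…
@3 !Int  ok  state: &{err: +{done: ?Bool.?Int.rec X.…, err: +{data: ?Int.rec X.…, ok: +{done: rec X.…, ack: rec X.…, stop: rec X.…}}}, more: ?Str.&{done: ?Unit.rec X.…, err: ?Bool.rec X.…}}
@4 & more  ok  state: ?Str.&{done: ?Unit.rec X.…, err: ?Bool.rec X.…}
@5 ?Str  ok  state: &{done: ?Unit.rec X.…, err: ?Bool.rec X.…}
@6 & done  ok  state: ?Unit.rec X.…
@7 ?Unit  ok  state: rec X.…
@8 got ?Int, protocol expects !Int  ✗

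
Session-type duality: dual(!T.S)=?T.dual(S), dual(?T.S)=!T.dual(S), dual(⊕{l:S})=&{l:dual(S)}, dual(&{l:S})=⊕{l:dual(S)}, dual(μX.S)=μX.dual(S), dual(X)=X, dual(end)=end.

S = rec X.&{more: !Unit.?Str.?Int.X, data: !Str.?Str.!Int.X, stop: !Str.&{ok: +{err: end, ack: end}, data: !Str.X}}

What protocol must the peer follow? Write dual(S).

rec X = rec X  (binder kept)
  &{more,data,stop} = +{more,data,stop}  (&→⊕)
    • more:
      !Unit = ?Unit
        ?Str = !Str
          ?Int = !Int
            dual(X) = X
    • data:
      !Str = ?Str
        ?Str = !Str
          !Int = ?Int
            dual(X) = X
    • stop:
      !Str = ?Str
        &{ok,data} = +{ok,data}  (&→⊕)
          • ok:
            +{err,ack} = &{err,ack}  (internal→external)
              • err:
                dual(end) = end
              • ack:
                dual(end) = end
          • data:
            !Str = ?Str
              dual(X) = X

rec X.+{more: ?Unit.!Str.!Int.X, data: ?Str.!Str.?Int.X, stop: ?Str.+{ok: &{err: end, ack: end}, data: ?Str.X}}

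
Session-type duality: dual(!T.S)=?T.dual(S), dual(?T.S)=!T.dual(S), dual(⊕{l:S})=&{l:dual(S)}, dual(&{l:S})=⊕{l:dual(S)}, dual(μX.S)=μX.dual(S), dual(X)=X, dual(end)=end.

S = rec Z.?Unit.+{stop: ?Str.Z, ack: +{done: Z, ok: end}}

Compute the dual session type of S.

rec Z ↦ rec Z  (binder kept)
  ?Unit ↦ !Unit
    +{stop,ack} ↦ &{stop,ack}  (internal→external)
      • stop:
        ?Str ↦ !Str
          Z self-dual
      • ack:
        +{done,ok} ↦ &{done,ok}  (internal→external)
          • done:
            Z self-dual
          • ok:
            end self-dual

rec Z.!Unit.&{stop: !Str.Z, ack: &{done: Z, ok: end}}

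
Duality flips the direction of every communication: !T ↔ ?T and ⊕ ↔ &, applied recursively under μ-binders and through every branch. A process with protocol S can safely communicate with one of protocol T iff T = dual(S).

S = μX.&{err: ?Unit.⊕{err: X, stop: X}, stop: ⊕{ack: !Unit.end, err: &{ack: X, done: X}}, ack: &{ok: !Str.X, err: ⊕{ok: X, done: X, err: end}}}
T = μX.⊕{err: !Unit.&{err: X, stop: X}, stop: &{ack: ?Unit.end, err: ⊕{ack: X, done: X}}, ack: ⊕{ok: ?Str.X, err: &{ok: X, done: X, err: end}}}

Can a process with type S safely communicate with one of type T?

YES

μX vs μX  ✓ (μ self-dual)
  &{err,stop,ack} vs ⊕{err,stop,ack}  ✓ label sets agree
    • err:
      ?Unit vs !Unit  ✓
        ⊕{err,stop} vs &{err,stop}  ✓ label sets agree
          • err:
            X vs X  ✓
          • stop:
            X vs X  ✓
    • stop:
      ⊕{ack,err} vs &{ack,err}  ✓ label sets agree
        • ack:
          !Unit vs ?Unit  ✓
            end vs end  ✓
        • err:
          &{ack,done} vs ⊕{ack,done}  ✓ label sets agree
            • ack:
              X vs X  ✓
            • done:
              X vs X  ✓
    • ack:
      &{ok,err} vs ⊕{ok,err}  ✓ label sets agree
        • ok:
          !Str vs ?Str  ✓
            X vs X  ✓
        • err:
          ⊕{ok,done,err} vs &{ok,done,err}  ✓ label sets agree
            • ok:
              X vs X  ✓
            • done:
              X vs X  ✓
            • err:
              end vs end  ✓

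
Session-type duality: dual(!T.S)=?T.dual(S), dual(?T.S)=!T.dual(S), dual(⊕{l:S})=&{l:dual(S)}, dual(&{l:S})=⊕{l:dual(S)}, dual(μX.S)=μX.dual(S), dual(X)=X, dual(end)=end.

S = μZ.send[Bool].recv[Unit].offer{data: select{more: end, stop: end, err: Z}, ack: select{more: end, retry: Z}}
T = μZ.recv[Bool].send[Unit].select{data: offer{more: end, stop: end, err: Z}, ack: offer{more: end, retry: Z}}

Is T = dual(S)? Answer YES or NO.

μZ ‖ μZ  ✓ (μ self-dual)
  send[Bool] ‖ recv[Bool]  ✓
    recv[Unit] ‖ send[Unit]  ✓
      offer{data,ack} ‖ select{data,ack}  ✓ same labels
        • data:
          select{more,stop,err} ‖ offer{more,stop,err}  ✓ same labels
            • more:
              end ‖ end  ✓
            • stop:
              end ‖ end  ✓
            • err:
              Z ‖ Z  ✓
        • ack:
          select{more,retry} ‖ offer{more,retry}  ✓ same labels
            • more:
              end ‖ end  ✓
            • retry:
              Z ‖ Z  ✓

YES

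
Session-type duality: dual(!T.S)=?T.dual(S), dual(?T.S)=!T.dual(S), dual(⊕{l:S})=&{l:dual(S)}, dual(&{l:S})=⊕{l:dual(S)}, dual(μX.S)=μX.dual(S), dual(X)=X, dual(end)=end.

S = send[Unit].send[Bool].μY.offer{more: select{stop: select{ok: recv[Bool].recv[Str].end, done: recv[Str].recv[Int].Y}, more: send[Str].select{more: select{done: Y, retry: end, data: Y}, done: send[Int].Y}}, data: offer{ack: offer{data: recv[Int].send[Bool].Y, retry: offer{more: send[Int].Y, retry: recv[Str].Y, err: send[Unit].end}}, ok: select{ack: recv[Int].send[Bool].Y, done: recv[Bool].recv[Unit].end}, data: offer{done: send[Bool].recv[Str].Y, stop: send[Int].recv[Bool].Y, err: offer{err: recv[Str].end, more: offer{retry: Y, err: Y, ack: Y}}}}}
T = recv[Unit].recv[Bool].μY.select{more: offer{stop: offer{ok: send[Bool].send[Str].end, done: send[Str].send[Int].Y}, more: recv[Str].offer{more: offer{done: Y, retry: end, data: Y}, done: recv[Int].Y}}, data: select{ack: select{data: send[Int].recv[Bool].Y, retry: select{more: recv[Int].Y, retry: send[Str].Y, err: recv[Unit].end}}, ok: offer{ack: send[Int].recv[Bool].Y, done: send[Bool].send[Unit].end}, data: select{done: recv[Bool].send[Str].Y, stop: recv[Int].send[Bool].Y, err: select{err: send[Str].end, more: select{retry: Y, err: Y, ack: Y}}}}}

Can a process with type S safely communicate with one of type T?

send[Unit] ‖ recv[Unit]  match
  send[Bool] ‖ recv[Bool]  match
    μY ‖ μY  match (binder kept)
      offer{more,data} ‖ select{more,data}  match same labels
        • more:
          select{stop,more} ‖ offer{stop,more}  match same labels
            • stop:
              select{ok,done} ‖ offer{ok,done}  match same labels
                • ok:
                  recv[Bool] ‖ send[Bool]  match
                    recv[Str] ‖ send[Str]  match
                      end ‖ end  match
                • done:
                  recv[Str] ‖ send[Str]  match
                    recv[Int] ‖ send[Int]  match
                      Y ‖ Y  match
            • more:
              send[Str] ‖ recv[Str]  match
                select{more,done} ‖ offer{more,done}  match same labels
                  • more:
                    select{done,retry,data} ‖ offer{done,retry,data}  match same labels
                      • done:
                        Y ‖ Y  match
                      • retry:
                        end ‖ end  match
                      • data:
                        Y ‖ Y  match
                  • done:
                    send[Int] ‖ recv[Int]  match
                      Y ‖ Y  match
        • data:
          offer{ack,ok,data} ‖ select{ack,ok,data}  match same labels
            • ack:
              offer{data,retry} ‖ select{data,retry}  match same labels
                • data:
                  recv[Int] ‖ send[Int]  match
                    send[Bool] ‖ recv[Bool]  match
                      Y ‖ Y  match
                • retry:
                  offer{more,retry,err} ‖ select{more,retry,err}  match same labels
                    • more:
                      send[Int] ‖ recv[Int]  match
                        Y ‖ Y  match
                    • retry:
                      recv[Str] ‖ send[Str]  match
                        Y ‖ Y  match
                    • err:
                      send[Unit] ‖ recv[Unit]  match
                        end ‖ end  match
            • ok:
              select{ack,done} ‖ offer{ack,done}  match same labels
                • ack:
                  recv[Int] ‖ send[Int]  match
                    send[Bool] ‖ recv[Bool]  match
                      Y ‖ Y  match
                • done:
                  recv[Bool] ‖ send[Bool]  match
                    recv[Unit] ‖ send[Unit]  match
                      end ‖ end  match
            • data:
              offer{done,stop,err} ‖ select{done,stop,err}  match same labels
                • done:
                  send[Bool] ‖ recv[Bool]  match
                    recv[Str] ‖ send[Str]  match
                      Y ‖ Y  match
                • stop:
                  send[Int] ‖ recv[Int]  match
                    recv[Bool] ‖ send[Bool]  match
                      Y ‖ Y  match
                • err:
                  offer{err,more} ‖ select{err,more}  match same labels
                    • err:
                      recv[Str] ‖ send[Str]  match
                        end ‖ end  match
                    • more:
                      offer{retry,err,ack} ‖ select{retry,err,ack}  match same labels
                        • retry:
                          Y ‖ Y  match
                        • err:
                          Y ‖ Y  match
                        • ack:
                          Y ‖ Y  match

YES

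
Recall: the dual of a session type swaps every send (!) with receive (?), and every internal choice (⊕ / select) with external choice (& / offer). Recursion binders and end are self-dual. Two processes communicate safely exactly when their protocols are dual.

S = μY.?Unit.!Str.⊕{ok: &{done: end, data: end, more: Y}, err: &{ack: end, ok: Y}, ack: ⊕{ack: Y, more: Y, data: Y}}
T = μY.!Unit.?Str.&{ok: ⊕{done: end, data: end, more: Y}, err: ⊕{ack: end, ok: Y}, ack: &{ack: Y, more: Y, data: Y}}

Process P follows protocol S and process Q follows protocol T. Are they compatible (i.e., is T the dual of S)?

YES

μY ‖ μY  ✓ (rec unchanged)
  ?Unit ‖ !Unit  ✓
    !Str ‖ ?Str  ✓
      ⊕{ok,err,ack} ‖ &{ok,err,ack}  ✓ same labels
        case ok:
          &{done,data,more} ‖ ⊕{done,data,more}  ✓ same labels
            case done:
              end ‖ end  ✓
            case data:
              end ‖ end  ✓
            case more:
              Y ‖ Y  ✓
        case err:
          &{ack,ok} ‖ ⊕{ack,ok}  ✓ same labels
            case ack:
              end ‖ end  ✓
            case ok:
              Y ‖ Y  ✓
        case ack:
          ⊕{ack,more,data} ‖ &{ack,more,data}  ✓ same labels
            case ack:
              Y ‖ Y  ✓
            case more:
              Y ‖ Y  ✓
            case data:
              Y ‖ Y  ✓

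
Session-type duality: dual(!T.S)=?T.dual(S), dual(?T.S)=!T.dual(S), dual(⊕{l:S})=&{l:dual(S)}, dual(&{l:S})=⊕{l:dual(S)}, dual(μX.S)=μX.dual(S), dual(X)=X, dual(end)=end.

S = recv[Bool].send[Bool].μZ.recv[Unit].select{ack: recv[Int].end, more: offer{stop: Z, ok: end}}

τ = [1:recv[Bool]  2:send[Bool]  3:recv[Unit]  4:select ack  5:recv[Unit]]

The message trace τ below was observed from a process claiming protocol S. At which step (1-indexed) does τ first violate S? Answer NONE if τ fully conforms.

5

step 1: recv[Bool]  ✓  now at send[Bool].μZ.…
step 2: send[Bool]  ✓  now at μZ.…
step 3: recv[Unit]  ✓  now at select{ack: recv[Int].end, more: offer{stop: μZ.…, ok: end}}
step 4: select ack  ✓  now at recv[Int].end
step 5: got recv[Unit], protocol expects recv[Int]  ✗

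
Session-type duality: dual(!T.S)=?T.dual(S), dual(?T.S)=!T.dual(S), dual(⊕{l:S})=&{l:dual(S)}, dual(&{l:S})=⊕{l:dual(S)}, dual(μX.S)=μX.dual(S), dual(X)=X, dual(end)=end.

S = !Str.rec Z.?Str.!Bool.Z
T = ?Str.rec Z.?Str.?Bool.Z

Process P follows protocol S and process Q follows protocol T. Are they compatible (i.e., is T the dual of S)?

NO

!Str | ?Str  ok
  rec Z | rec Z  ok (rec unchanged)
    ?Str | ?Str  ✗ same direction on both sides — not dual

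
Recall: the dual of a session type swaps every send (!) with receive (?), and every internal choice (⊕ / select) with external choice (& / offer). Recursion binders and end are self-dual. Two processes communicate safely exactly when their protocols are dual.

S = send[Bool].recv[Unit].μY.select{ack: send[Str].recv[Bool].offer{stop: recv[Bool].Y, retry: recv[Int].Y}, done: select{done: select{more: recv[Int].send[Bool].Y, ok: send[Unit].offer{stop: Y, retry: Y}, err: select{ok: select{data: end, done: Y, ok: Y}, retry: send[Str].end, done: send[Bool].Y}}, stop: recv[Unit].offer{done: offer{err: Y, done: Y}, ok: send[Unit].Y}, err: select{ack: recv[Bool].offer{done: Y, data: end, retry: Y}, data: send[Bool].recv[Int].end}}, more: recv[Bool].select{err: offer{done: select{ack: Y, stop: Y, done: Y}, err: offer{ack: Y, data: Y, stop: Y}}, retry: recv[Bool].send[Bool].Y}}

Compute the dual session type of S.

send[Bool] → recv[Bool]
  recv[Unit] → send[Unit]
    μY → μY  (binder kept)
      select{ack,done,more} → offer{ack,done,more}  (⊕→&)
        • ack:
          send[Str] → recv[Str]
            recv[Bool] → send[Bool]
              offer{stop,retry} → select{stop,retry}  (offer→select)
                • stop:
                  recv[Bool] → send[Bool]
                    Y self-dual
                • retry:
                  recv[Int] → send[Int]
                    Y self-dual
        • done:
          select{done,stop,err} → offer{done,stop,err}  (⊕→&)
            • done:
              select{more,ok,err} → offer{more,ok,err}  (⊕→&)
                • more:
                  recv[Int] → send[Int]
                    send[Bool] → recv[Bool]
                      Y self-dual
                • ok:
                  send[Unit] → recv[Unit]
                    offer{stop,retry} → select{stop,retry}  (offer→select)
                      • stop:
                        Y self-dual
                      • retry:
                        Y self-dual
                • err:
                  select{ok,retry,done} → offer{ok,retry,done}  (⊕→&)
                    • ok:
                      select{data,done,ok} → offer{data,done,ok}  (⊕→&)
                        • data:
                          end self-dual
                        • done:
                          Y self-dual
                        • ok:
                          Y self-dual
                    • retry:
                      send[Str] → recv[Str]
                        end self-dual
                    • done:
                      send[Bool] → recv[Bool]
                        Y self-dual
            • stop:
              recv[Unit] → send[Unit]
                offer{done,ok} → select{done,ok}  (offer→select)
                  • done:
                    offer{err,done} → select{err,done}  (offer→select)
                      • err:
                        Y self-dual
                      • done:
                        Y self-dual
                  • ok:
                    send[Unit] → recv[Unit]
                      Y self-dual
            • err:
              select{ack,data} → offer{ack,data}  (⊕→&)
                • ack:
                  recv[Bool] → send[Bool]
                    offer{done,data,retry} → select{done,data,retry}  (offer→select)
                      • done:
                        Y self-dual
                      • data:
                        end self-dual
                      • retry:
                        Y self-dual
                • data:
                  send[Bool] → recv[Bool]
                    recv[Int] → send[Int]
                      end self-dual
        • more:
          recv[Bool] → send[Bool]
            select{err,retry} → offer{err,retry}  (⊕→&)
              • err:
                offer{done,err} → select{done,err}  (offer→select)
                  • done:
                    select{ack,stop,done} → offer{ack,stop,done}  (⊕→&)
                      • ack:
                        Y self-dual
                      • stop:
                        Y self-dual
                      • done:
                        Y self-dual
                  • err:
                    offer{ack,data,stop} → select{ack,data,stop}  (offer→select)
                      • ack:
                        Y self-dual
                      • data:
                        Y self-dual
                      • stop:
                        Y self-dual
              • retry:
                recv[Bool] → send[Bool]
                  send[Bool] → recv[Bool]
                    Y self-dual

recv[Bool].send[Unit].μY.offer{ack: recv[Str].send[Bool].select{stop: send[Bool].Y, retry: send[Int].Y}, done: offer{done: offer{more: send[Int].recv[Bool].Y, ok: recv[Unit].select{stop: Y, retry: Y}, err: offer{ok: offer{data: end, done: Y, ok: Y}, retry: recv[Str].end, done: recv[Bool].Y}}, stop: send[Unit].select{done: select{err: Y, done: Y}, ok: recv[Unit].Y}, err: offer{ack: send[Bool].select{done: Y, data: end, retry: Y}, data: recv[Bool].send[Int].end}}, more: send[Bool].offer{err: select{done: offer{ack: Y, stop: Y, done: Y}, err: select{ack: Y, data: Y, stop: Y}}, retry: send[Bool].recv[Bool].Y}}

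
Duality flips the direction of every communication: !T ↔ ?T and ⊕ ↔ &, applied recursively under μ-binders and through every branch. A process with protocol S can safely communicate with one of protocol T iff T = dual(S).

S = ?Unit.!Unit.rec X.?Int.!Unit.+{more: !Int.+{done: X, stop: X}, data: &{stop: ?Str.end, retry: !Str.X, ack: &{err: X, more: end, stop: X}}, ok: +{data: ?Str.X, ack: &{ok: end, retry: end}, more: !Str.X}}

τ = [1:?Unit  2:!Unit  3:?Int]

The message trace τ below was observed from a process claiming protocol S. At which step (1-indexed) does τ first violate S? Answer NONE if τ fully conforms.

NONE

step 1: ?Unit  match  now at !Unit.rec X.…
step 2: !Unit  match  now at rec X.…
step 3: ?Int  match  now at !Unit.+{more: !Int.+{done: rec X.…, stop: rec X.…}, data: &{stop: ?Str.end, retry: !Str.rec X.…, ack: &{err: rec X.…, more: end, stop: rec X.…}}, ok: +{data: ?Str.rec X.…, ack: &{ok: end, retry: end}, more: !Str.rec X.…}}
τ conforms to S (length 3)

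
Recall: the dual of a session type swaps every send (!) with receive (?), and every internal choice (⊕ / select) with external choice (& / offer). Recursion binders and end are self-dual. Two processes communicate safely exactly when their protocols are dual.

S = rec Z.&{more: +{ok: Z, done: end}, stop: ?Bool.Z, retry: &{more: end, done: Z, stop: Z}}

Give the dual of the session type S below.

rec Z = rec Z  (rec unchanged)
  &{more,stop,retry} = +{more,stop,retry}  (&→⊕)
    • more:
      +{ok,done} = &{ok,done}  (internal→external)
        • ok:
          Z ↦ Z
        • done:
          end ↦ end
    • stop:
      ?Bool = !Bool
        Z ↦ Z
    • retry:
      &{more,done,stop} = +{more,done,stop}  (&→⊕)
        • more:
          end ↦ end
        • done:
          Z ↦ Z
        • stop:
          Z ↦ Z

rec Z.+{more: &{ok: Z, done: end}, stop: !Bool.Z, retry: +{more: end, done: Z, stop: Z}}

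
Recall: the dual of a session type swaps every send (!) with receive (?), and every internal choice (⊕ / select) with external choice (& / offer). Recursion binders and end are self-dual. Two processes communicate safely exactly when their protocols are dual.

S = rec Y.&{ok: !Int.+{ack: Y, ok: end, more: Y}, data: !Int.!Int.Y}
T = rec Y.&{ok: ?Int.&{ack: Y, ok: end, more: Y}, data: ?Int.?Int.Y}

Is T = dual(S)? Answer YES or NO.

NO

rec Y ‖ rec Y  ok (binder kept)
  &{ok,data} ‖ &{ok,data}  ✗ choice polarity not flipped — not dual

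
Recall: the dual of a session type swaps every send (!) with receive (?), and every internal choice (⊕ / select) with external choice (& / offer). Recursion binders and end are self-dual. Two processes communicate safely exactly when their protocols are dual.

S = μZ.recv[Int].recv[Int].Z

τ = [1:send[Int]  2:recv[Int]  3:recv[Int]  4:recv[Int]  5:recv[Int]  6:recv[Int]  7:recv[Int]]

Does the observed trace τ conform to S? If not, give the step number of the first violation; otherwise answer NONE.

step 1: got send[Int], protocol expects recv[Int]  ✗

1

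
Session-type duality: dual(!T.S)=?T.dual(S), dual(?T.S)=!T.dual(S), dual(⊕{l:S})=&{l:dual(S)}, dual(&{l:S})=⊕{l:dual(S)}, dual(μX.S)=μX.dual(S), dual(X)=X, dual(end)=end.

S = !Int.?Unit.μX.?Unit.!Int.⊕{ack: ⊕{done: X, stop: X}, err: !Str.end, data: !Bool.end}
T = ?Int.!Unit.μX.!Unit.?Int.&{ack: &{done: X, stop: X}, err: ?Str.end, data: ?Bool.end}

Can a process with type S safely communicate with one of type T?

!Int | ?Int  ✓
  ?Unit | !Unit  ✓
    μX | μX  ✓ (μ self-dual)
      ?Unit | !Unit  ✓
        !Int | ?Int  ✓
          ⊕{ack,err,data} | &{ack,err,data}  ✓ label sets agree
            [ack]
              ⊕{done,stop} | &{done,stop}  ✓ label sets agree
                [done]
                  X | X  ✓
                [stop]
                  X | X  ✓
            [err]
              !Str | ?Str  ✓
                end | end  ✓
            [data]
              !Bool | ?Bool  ✓
                end | end  ✓

YES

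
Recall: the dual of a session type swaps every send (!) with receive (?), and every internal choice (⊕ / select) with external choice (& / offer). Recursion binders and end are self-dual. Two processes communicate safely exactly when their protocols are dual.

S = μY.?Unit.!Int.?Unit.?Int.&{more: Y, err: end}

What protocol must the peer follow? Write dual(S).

μY ↦ μY  (binder kept)
  ?Unit ↦ !Unit
    !Int ↦ ?Int
      ?Unit ↦ !Unit
        ?Int ↦ !Int
          &{more,err} ↦ ⊕{more,err}  (&→⊕)
            case more:
              Y ↦ Y
            case err:
              end ↦ end

μY.!Unit.?Int.!Unit.!Int.⊕{more: Y, err: end}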